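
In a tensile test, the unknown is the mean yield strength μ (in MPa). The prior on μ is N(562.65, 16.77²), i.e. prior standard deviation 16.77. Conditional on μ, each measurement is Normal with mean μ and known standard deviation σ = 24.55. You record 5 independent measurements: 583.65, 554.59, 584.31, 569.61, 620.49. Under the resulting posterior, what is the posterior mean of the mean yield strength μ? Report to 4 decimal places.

576.5656

For Normal data with known variance σ², a Normal(μ₀, σ₀²) prior on μ is conjugate. Posterior precision = 1/σ₀² + n/σ²; posterior mean is the precision-weighted average of μ₀ and x̄.
Σxᵢ = 583.65 + 554.59 + 584.31 + 569.61 + 620.49 = 2912.65, so n·x̄ = 2912.65.
σ₀² = 16.77² = 281.2329, σ² = 24.55² = 602.7025; σ² + n·σ₀² = 602.7025 + 5·281.2329 = 2008.867.
Posterior mean = (μ₀/σ₀² + n·x̄/σ²)/(1/σ₀² + n/σ²) = (σ²·μ₀ + σ₀²·n·x̄)/(σ² + n·σ₀²) = (602.7025·562.65 + 281.2329·2912.65)/2008.867 = 1158243.56781/2008.867 = 576.5656.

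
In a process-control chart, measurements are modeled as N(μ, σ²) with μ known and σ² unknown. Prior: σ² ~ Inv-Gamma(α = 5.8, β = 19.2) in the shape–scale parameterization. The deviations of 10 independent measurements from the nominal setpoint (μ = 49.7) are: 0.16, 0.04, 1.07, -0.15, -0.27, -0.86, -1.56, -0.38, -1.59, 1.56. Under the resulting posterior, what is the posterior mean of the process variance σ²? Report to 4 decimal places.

2.4463

With known mean μ and an Inverse-Gamma(α, β) prior on σ², the Normal likelihood is conjugate: posterior is Inv-Gamma(α + n/2, β + Σ(xᵢ−μ)²/2).
Σ(xᵢ−μ)² = (0.16)² + (0.04)² + (1.07)² + (-0.15)² + (-0.27)² + (-0.86)² + (-1.56)² + (-0.38)² + (-1.59)² + (1.56)² = 9.5468.
Posterior: Inv-Gamma(5.8 + 10/2, 19.2 + 9.5468/2) = Inv-Gamma(10.80, 23.97340).
E[σ²|data] = β/(α−1) = 23.97340/9.80 = 2.4463.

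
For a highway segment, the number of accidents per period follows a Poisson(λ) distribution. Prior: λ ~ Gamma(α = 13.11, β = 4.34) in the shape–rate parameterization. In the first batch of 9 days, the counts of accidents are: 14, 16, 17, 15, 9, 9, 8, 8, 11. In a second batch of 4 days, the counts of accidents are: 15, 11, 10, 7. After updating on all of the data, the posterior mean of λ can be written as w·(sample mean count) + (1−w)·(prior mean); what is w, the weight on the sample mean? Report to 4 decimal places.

With a Gamma(shape α, rate β) prior, the Poisson likelihood is conjugate: the posterior is Gamma(α + ΣXᵢ, β + n).
Total number of days: n = 9 + 4 = 13.
Posterior mean = (α₀+S)/(β₀+n) = [n/(β₀+n)]·(S/n) + [β₀/(β₀+n)]·(α₀/β₀), so only n and β₀ enter the weight.
Weight on data w = n/(β₀+n) = 13/(4.34+13) = 13/17.34 = 0.7497.

0.7497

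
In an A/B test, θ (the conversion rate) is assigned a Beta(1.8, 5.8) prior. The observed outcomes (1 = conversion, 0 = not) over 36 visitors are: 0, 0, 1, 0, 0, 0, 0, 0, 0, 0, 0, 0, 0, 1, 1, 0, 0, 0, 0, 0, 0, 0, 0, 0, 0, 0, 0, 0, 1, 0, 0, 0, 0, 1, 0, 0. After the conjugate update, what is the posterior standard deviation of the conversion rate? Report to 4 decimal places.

The Beta prior is conjugate to a Binomial/Bernoulli likelihood; the update adds successes to α and failures to β.
Posterior: Beta(α+k, β+n−k) = Beta(1.8+5, 5.8+31) = Beta(6.8, 36.8).
Var = αβ/((α+β)²(α+β+1)) = 6.8·36.8/(43.6²·44.6) = 0.00295154; SD = √0.00295154 = 0.0543.

0.0543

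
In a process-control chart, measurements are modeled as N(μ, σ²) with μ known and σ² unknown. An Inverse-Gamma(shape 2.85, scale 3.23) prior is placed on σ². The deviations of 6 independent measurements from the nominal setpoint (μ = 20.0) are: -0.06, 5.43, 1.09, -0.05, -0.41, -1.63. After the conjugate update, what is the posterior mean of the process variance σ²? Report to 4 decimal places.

With known mean μ and an Inverse-Gamma(α, β) prior on σ², the Normal likelihood is conjugate: posterior is Inv-Gamma(α + n/2, β + Σ(xᵢ−μ)²/2).
Σ(xᵢ−μ)² = (-0.06)² + (5.43)² + (1.09)² + (-0.05)² + (-0.41)² + (-1.63)² = 33.5041.
Posterior: Inv-Gamma(2.85 + 6/2, 3.23 + 33.5041/2) = Inv-Gamma(5.85, 19.98205).
E[σ²|data] = β/(α−1) = 19.98205/4.85 = 4.1200.

4.1200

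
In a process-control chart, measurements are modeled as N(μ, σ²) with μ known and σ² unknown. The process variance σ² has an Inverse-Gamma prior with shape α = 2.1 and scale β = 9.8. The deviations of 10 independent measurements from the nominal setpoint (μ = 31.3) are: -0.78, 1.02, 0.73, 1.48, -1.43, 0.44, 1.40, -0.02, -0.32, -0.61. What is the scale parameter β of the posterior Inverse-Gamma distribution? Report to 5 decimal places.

With known mean μ and an Inverse-Gamma(α, β) prior on σ², the Normal likelihood is conjugate: posterior is Inv-Gamma(α + n/2, β + Σ(xᵢ−μ)²/2).
Σ(xᵢ−μ)² = (-0.78)² + (1.02)² + (0.73)² + (1.48)² + (-1.43)² + (0.44)² + (1.40)² + (-0.02)² + (-0.32)² + (-0.61)² = 9.0455.
Posterior: Inv-Gamma(2.1 + 10/2, 9.8 + 9.0455/2) = Inv-Gamma(7.10, 14.32275).
Posterior β = 14.32275.

14.32275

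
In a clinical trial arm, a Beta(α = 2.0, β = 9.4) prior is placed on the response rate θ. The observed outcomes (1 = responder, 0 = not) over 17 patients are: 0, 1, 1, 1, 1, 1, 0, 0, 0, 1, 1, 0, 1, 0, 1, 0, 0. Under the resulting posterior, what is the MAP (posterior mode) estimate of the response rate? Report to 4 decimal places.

The Beta prior is conjugate to a Binomial/Bernoulli likelihood; the update adds successes to α and failures to β.
Posterior: Beta(α+k, β+n−k) = Beta(2.0+9, 9.4+8) = Beta(11.0, 17.4).
Mode of Beta(a,b) for a,b>1 is (a−1)/(a+b−2) = 10.0/26.4 = 0.3788.

0.3788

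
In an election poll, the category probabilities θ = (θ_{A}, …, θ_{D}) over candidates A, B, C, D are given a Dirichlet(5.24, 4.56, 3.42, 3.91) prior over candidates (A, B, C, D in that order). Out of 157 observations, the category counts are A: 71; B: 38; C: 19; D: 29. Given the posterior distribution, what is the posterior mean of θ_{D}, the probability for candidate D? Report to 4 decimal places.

The Dirichlet prior is conjugate to the Multinomial likelihood: each posterior αⱼ = prior αⱼ + observed count nⱼ.
Posterior concentration: (76.24, 42.56, 22.42, 32.91), total = 174.13.
E[θ_{D}|data] = α_{D}/Σα = 32.91/174.13 = 0.1890.

0.1890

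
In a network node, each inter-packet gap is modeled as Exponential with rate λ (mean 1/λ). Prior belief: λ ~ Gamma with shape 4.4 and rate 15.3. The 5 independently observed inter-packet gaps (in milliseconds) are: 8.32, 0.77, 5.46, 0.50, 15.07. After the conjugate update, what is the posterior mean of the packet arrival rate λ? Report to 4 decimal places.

0.2070

With a Gamma(shape α, rate β) prior on the exponential rate λ, the posterior after n observations with total T = Σxᵢ is Gamma(α+n, β+T).
Sum of observations T = 30.12 milliseconds; n = 5.
Posterior: Gamma(4.4+5, 15.3+30.12) = Gamma(9.4, 45.42).
Posterior mean of λ = α/β = 9.4/45.42 = 0.2070.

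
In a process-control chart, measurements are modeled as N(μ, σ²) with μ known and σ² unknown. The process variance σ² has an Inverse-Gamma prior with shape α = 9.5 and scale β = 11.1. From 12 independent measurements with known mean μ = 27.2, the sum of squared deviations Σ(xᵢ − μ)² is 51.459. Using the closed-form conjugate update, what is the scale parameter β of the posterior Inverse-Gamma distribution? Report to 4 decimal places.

36.8295

With known mean μ and an Inverse-Gamma(α, β) prior on σ², the Normal likelihood is conjugate: posterior is Inv-Gamma(α + n/2, β + Σ(xᵢ−μ)²/2).
Posterior: Inv-Gamma(9.5 + 12/2, 11.1 + 51.459/2) = Inv-Gamma(15.50, 36.8295).
Posterior β = 36.8295.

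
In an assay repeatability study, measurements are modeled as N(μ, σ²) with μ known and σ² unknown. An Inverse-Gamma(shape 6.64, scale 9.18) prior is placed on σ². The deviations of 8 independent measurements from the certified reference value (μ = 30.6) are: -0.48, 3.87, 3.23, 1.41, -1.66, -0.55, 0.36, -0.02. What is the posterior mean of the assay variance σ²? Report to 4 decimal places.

2.5506

With known mean μ and an Inverse-Gamma(α, β) prior on σ², the Normal likelihood is conjugate: posterior is Inv-Gamma(α + n/2, β + Σ(xᵢ−μ)²/2).
Σ(xᵢ−μ)² = (-0.48)² + (3.87)² + (3.23)² + (1.41)² + (-1.66)² + (-0.55)² + (0.36)² + (-0.02)² = 30.8164.
Posterior: Inv-Gamma(6.64 + 8/2, 9.18 + 30.8164/2) = Inv-Gamma(10.64, 24.58820).
E[σ²|data] = β/(α−1) = 24.58820/9.64 = 2.5506.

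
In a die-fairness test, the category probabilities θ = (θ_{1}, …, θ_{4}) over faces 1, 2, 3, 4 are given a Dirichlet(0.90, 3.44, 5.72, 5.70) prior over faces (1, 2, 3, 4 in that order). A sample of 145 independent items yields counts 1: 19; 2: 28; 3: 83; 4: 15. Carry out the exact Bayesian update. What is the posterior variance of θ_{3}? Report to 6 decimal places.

The Dirichlet prior is conjugate to the Multinomial likelihood: each posterior αⱼ = prior αⱼ + observed count nⱼ.
Posterior concentration: (19.90, 31.44, 88.72, 20.70), total = 160.76.
Var[θ_j] = α_j(Σα−α_j)/((Σα)²(Σα+1)) = 88.72·72.04/(160.76²·161.76) = 0.001529.

0.001529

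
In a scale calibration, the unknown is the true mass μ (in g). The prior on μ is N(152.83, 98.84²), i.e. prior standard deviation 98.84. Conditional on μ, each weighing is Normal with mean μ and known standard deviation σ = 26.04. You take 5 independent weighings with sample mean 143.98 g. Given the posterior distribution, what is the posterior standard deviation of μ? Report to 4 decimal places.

For Normal data with known variance σ², a Normal(μ₀, σ₀²) prior on μ is conjugate. Posterior precision = 1/σ₀² + n/σ²; posterior mean is the precision-weighted average of μ₀ and x̄.
σ₀² = 98.84² = 9769.3456, σ² = 26.04² = 678.0816; σ² + n·σ₀² = 678.0816 + 5·9769.3456 = 49524.8096.
Posterior precision = 1/σ₀² + n/σ² = 1/9769.3456 + 5/678.0816 = (σ² + n·σ₀²)/(σ₀²σ²) = 49524.8096/(9769.3456·678.0816); posterior variance σₙ² = σ₀²σ²/(σ² + n·σ₀²) = 9769.3456·678.0816/49524.8096 = 133.759494.
Posterior SD = √σₙ² = √(9769.3456·678.0816/49524.8096) = 11.5654.

11.5654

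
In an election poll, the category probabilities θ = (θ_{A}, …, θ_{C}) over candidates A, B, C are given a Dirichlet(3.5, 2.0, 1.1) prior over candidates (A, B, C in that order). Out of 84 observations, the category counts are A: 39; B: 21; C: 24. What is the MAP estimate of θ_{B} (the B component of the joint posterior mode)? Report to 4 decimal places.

0.2511

The Dirichlet prior is conjugate to the Multinomial likelihood: each posterior αⱼ = prior αⱼ + observed count nⱼ.
Posterior concentration: (42.5, 23.0, 25.1), total = 90.6.
Joint mode component: (α_{B}−1)/(Σα−K) = 22.0/87.6 = 0.2511.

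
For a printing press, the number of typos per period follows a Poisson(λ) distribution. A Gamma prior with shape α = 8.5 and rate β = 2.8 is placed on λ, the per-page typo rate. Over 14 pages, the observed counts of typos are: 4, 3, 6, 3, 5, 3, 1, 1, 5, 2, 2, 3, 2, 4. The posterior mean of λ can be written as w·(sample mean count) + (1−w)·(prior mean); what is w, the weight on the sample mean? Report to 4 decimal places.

With a Gamma(shape α, rate β) prior, the Poisson likelihood is conjugate: the posterior is Gamma(α + ΣXᵢ, β + n).
Posterior mean = (α₀+S)/(β₀+n) = [n/(β₀+n)]·(S/n) + [β₀/(β₀+n)]·(α₀/β₀), so only n and β₀ enter the weight.
Weight on data w = n/(β₀+n) = 14/(2.8+14) = 14/16.8 = 0.8333.

0.8333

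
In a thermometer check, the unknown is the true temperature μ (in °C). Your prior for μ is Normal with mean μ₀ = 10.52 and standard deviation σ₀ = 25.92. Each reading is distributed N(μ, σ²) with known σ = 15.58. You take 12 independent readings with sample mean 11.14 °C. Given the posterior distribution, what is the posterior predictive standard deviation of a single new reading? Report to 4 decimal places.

For Normal data with known variance σ², a Normal(μ₀, σ₀²) prior on μ is conjugate. Posterior precision = 1/σ₀² + n/σ²; posterior mean is the precision-weighted average of μ₀ and x̄.
σ₀² = 25.92² = 671.8464, σ² = 15.58² = 242.7364; σ² + n·σ₀² = 242.7364 + 12·671.8464 = 8304.8932.
Posterior precision = 1/σ₀² + n/σ² = 1/671.8464 + 12/242.7364 = (σ² + n·σ₀²)/(σ₀²σ²) = 8304.8932/(671.8464·242.7364); posterior variance σₙ² = σ₀²σ²/(σ² + n·σ₀²) = 671.8464·242.7364/8304.8932 = 19.636806.
Predictive variance for one new observation = σₙ² + σ² = 671.8464·242.7364/8304.8932 + 242.7364 = σ²·(σ₀² + 8304.8932)/8304.8932 = 242.7364·8976.7396/8304.8932 = 262.373206; SD = √(242.7364·8976.7396/8304.8932) = 16.1979.

16.1979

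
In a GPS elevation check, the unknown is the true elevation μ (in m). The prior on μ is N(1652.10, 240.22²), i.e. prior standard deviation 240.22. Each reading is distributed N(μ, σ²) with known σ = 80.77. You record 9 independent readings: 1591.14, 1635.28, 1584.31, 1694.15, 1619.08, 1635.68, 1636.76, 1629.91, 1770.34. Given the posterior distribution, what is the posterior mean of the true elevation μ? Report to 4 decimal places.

For Normal data with known variance σ², a Normal(μ₀, σ₀²) prior on μ is conjugate. Posterior precision = 1/σ₀² + n/σ²; posterior mean is the precision-weighted average of μ₀ and x̄.
Σxᵢ = 1591.14 + 1635.28 + 1584.31 + 1694.15 + 1619.08 + 1635.68 + 1636.76 + 1629.91 + 1770.34 = 14796.65, so n·x̄ = 14796.65.
σ₀² = 240.22² = 57705.6484, σ² = 80.77² = 6523.7929; σ² + n·σ₀² = 6523.7929 + 9·57705.6484 = 525874.6285.
Posterior mean = (μ₀/σ₀² + n·x̄/σ²)/(1/σ₀² + n/σ²) = (σ²·μ₀ + σ₀²·n·x̄)/(σ² + n·σ₀²) = (6523.7929·1652.10 + 57705.6484·14796.65)/525874.6285 = 864628240.64795/525874.6285 = 1644.1718.

1644.1718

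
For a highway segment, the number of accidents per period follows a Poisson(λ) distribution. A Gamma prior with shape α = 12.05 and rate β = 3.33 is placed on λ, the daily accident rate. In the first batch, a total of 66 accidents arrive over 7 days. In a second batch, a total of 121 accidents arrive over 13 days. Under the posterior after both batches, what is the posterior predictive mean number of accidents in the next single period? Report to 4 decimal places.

8.5319

With a Gamma(shape α, rate β) prior, the Poisson likelihood is conjugate: the posterior is Gamma(α + ΣXᵢ, β + n).
After batch 1: Gamma(α+S, β+n) = Gamma(12.05+66, 3.33+7) = Gamma(78.05, 10.33).
After batch 2: Gamma(α+S, β+n) = Gamma(78.05+121, 10.33+13) = Gamma(199.05, 23.33).
The predictive distribution for one future period is NegBinom with mean α/β = 8.5319.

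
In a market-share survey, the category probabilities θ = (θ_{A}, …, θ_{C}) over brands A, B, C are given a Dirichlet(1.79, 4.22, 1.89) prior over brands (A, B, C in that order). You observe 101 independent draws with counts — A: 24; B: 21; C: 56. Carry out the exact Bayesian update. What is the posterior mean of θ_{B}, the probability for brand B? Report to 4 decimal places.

0.2316

The Dirichlet prior is conjugate to the Multinomial likelihood: each posterior αⱼ = prior αⱼ + observed count nⱼ.
Posterior concentration: (25.79, 25.22, 57.89), total = 108.90.
E[θ_{B}|data] = α_{B}/Σα = 25.22/108.90 = 0.2316.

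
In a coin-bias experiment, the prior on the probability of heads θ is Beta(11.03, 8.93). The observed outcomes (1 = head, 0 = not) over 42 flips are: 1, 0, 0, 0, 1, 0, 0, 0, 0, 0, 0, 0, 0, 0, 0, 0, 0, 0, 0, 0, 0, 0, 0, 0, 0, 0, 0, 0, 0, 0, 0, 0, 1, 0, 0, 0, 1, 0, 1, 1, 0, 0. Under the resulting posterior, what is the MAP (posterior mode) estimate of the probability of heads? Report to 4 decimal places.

0.2673

The Beta prior is conjugate to a Binomial/Bernoulli likelihood; the update adds successes to α and failures to β.
Posterior: Beta(α+k, β+n−k) = Beta(11.03+6, 8.93+36) = Beta(17.03, 44.93).
Mode of Beta(a,b) for a,b>1 is (a−1)/(a+b−2) = 16.03/59.96 = 0.2673.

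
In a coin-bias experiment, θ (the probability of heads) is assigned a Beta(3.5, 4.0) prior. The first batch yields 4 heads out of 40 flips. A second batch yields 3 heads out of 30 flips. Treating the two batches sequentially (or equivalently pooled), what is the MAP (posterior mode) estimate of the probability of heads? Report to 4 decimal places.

0.1258

The Beta prior is conjugate to a Binomial/Bernoulli likelihood; the update adds successes to α and failures to β.
After batch 1: Beta(3.5+4, 4.0+36) = Beta(7.5, 40.0).
After batch 2: Beta(7.5+3, 40.0+27) = Beta(10.5, 67.0).
Mode of Beta(a,b) for a,b>1 is (a−1)/(a+b−2) = 9.5/75.5 = 0.1258.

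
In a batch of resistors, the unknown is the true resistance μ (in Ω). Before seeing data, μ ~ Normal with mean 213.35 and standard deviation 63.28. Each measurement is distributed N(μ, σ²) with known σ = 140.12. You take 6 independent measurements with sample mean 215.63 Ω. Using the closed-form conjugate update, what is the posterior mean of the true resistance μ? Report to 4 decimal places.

214.6047

For Normal data with known variance σ², a Normal(μ₀, σ₀²) prior on μ is conjugate. Posterior precision = 1/σ₀² + n/σ²; posterior mean is the precision-weighted average of μ₀ and x̄.
n·x̄ = 6·215.63 = 1293.78.
σ₀² = 63.28² = 4004.3584, σ² = 140.12² = 19633.6144; σ² + n·σ₀² = 19633.6144 + 6·4004.3584 = 43659.7648.
Posterior mean = (μ₀/σ₀² + n·x̄/σ²)/(1/σ₀² + n/σ²) = (σ²·μ₀ + σ₀²·n·x̄)/(σ² + n·σ₀²) = (19633.6144·213.35 + 4004.3584·1293.78)/43659.7648 = 9369590.442992/43659.7648 = 214.6047.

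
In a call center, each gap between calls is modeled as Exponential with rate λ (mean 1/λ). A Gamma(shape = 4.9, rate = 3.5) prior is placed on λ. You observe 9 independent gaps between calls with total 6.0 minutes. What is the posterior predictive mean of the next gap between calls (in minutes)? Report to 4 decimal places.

0.7364

With a Gamma(shape α, rate β) prior on the exponential rate λ, the posterior after n observations with total T = Σxᵢ is Gamma(α+n, β+T).
Posterior: Gamma(4.9+9, 3.5+6.0) = Gamma(13.9, 9.5).
The predictive distribution for the next observation is Lomax; its mean is β/(α−1) = 9.5/12.9 = 0.7364.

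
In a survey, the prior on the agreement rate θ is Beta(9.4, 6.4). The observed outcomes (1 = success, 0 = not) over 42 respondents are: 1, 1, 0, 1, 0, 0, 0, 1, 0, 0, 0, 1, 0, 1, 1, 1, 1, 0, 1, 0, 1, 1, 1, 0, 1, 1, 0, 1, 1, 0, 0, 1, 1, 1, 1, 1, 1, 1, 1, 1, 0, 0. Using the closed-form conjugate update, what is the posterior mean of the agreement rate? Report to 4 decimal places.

The Beta prior is conjugate to a Binomial/Bernoulli likelihood; the update adds successes to α and failures to β.
Posterior: Beta(α+k, β+n−k) = Beta(9.4+26, 6.4+16) = Beta(35.4, 22.4).
Posterior mean = α/(α+β) = 35.4/57.8 = 0.6125.

0.6125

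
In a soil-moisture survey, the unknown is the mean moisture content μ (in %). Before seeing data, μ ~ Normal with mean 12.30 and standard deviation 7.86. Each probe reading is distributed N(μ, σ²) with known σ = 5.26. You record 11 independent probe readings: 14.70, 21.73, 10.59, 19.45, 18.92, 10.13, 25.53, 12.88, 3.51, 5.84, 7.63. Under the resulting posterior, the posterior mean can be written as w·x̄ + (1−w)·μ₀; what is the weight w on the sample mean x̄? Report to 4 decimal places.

For Normal data with known variance σ², a Normal(μ₀, σ₀²) prior on μ is conjugate. Posterior precision = 1/σ₀² + n/σ²; posterior mean is the precision-weighted average of μ₀ and x̄.
σ₀² = 7.86² = 61.7796, σ² = 5.26² = 27.6676. Prior precision 1/σ₀² = 1/61.7796; data precision n/σ² = 11/27.6676.
w = (n/σ²)/(1/σ₀² + n/σ²) = n·σ₀²/(σ² + n·σ₀²) = 11·61.7796/(27.6676 + 11·61.7796) = 679.5756/707.2432 = 0.9609.

0.9609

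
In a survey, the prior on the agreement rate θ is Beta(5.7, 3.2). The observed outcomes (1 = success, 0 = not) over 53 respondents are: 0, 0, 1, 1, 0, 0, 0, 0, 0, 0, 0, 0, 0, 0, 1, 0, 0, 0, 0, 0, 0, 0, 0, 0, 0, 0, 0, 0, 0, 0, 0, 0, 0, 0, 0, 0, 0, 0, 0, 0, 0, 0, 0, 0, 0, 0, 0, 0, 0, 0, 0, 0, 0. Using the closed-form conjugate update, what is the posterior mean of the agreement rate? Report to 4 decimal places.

0.1405

The Beta prior is conjugate to a Binomial/Bernoulli likelihood; the update adds successes to α and failures to β.
Posterior: Beta(α+k, β+n−k) = Beta(5.7+3, 3.2+50) = Beta(8.7, 53.2).
Posterior mean = α/(α+β) = 8.7/61.9 = 0.1405.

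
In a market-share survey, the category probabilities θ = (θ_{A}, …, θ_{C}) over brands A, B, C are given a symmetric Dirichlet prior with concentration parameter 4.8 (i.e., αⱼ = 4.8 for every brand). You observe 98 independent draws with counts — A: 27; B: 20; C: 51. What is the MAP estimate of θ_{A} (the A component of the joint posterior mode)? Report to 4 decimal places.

The Dirichlet prior is conjugate to the Multinomial likelihood: each posterior αⱼ = prior αⱼ + observed count nⱼ.
Posterior concentration: (31.8, 24.8, 55.8), total = 112.4.
Joint mode component: (α_{A}−1)/(Σα−K) = 30.8/109.4 = 0.2815.

0.2815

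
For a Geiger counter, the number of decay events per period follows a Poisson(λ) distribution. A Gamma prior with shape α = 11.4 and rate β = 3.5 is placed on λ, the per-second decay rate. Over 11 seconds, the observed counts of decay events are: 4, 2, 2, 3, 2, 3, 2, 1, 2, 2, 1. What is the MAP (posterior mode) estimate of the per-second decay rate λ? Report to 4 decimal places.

With a Gamma(shape α, rate β) prior, the Poisson likelihood is conjugate: the posterior is Gamma(α + ΣXᵢ, β + n).
Sum of counts S = 24 over n = 11 seconds.
Posterior: Gamma(α+S, β+n) = Gamma(11.4+24, 3.5+11) = Gamma(35.4, 14.5).
Mode of Gamma(α,β) for α≥1 is (α−1)/β = 34.4/14.5 = 2.3724.

2.3724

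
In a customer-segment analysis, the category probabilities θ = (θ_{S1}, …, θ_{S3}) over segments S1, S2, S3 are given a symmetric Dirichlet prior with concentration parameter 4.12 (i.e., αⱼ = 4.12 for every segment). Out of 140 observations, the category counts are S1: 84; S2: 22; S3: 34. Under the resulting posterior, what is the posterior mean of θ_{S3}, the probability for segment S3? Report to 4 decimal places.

0.2502

The Dirichlet prior is conjugate to the Multinomial likelihood: each posterior αⱼ = prior αⱼ + observed count nⱼ.
Posterior concentration: (88.12, 26.12, 38.12), total = 152.36.
E[θ_{S3}|data] = α_{S3}/Σα = 38.12/152.36 = 0.2502.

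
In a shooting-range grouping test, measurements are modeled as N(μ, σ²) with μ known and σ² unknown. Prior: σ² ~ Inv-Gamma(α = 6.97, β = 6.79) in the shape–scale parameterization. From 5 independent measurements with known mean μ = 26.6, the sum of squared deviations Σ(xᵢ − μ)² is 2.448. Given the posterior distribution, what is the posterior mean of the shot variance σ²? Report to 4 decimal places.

With known mean μ and an Inverse-Gamma(α, β) prior on σ², the Normal likelihood is conjugate: posterior is Inv-Gamma(α + n/2, β + Σ(xᵢ−μ)²/2).
Posterior: Inv-Gamma(6.97 + 5/2, 6.79 + 2.448/2) = Inv-Gamma(9.47, 8.0140).
E[σ²|data] = β/(α−1) = 8.0140/8.47 = 0.9462.

0.9462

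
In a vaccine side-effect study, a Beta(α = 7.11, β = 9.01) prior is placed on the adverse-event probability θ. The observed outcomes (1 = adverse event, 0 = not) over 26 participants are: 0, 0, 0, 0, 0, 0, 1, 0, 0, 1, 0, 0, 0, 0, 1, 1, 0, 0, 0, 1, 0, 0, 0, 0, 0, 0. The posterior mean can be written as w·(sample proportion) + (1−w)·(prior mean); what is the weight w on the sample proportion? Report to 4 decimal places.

The Beta prior is conjugate to a Binomial/Bernoulli likelihood; the update adds successes to α and failures to β.
Posterior mean = (α₀+k)/(α₀+β₀+n) = [n/(α₀+β₀+n)]·(k/n) + [(α₀+β₀)/(α₀+β₀+n)]·α₀/(α₀+β₀), so only n and the prior enter the weight.
The weight on the data is w = n/(α₀+β₀+n) = 26/(7.11+9.01+26) = 26/42.12 = 0.6173.

0.6173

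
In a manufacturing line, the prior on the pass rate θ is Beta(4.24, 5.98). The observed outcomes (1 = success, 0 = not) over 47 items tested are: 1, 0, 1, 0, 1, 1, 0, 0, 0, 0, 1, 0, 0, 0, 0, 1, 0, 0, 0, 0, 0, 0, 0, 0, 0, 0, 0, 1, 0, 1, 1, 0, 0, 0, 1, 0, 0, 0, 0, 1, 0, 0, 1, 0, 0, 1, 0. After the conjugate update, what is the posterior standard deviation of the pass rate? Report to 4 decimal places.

The Beta prior is conjugate to a Binomial/Bernoulli likelihood; the update adds successes to α and failures to β.
Posterior: Beta(α+k, β+n−k) = Beta(4.24+13, 5.98+34) = Beta(17.24, 39.98).
Var = αβ/((α+β)²(α+β+1)) = 17.24·39.98/(57.22²·58.22) = 0.00361586; SD = √0.00361586 = 0.0601.

0.0601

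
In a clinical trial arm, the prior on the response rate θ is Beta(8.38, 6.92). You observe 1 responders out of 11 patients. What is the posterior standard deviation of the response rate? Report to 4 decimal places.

The Beta prior is conjugate to a Binomial/Bernoulli likelihood; the update adds successes to α and failures to β.
Posterior: Beta(α+k, β+n−k) = Beta(8.38+1, 6.92+10) = Beta(9.38, 16.92).
Var = αβ/((α+β)²(α+β+1)) = 9.38·16.92/(26.30²·27.30) = 0.00840483; SD = √0.00840483 = 0.0917.

0.0917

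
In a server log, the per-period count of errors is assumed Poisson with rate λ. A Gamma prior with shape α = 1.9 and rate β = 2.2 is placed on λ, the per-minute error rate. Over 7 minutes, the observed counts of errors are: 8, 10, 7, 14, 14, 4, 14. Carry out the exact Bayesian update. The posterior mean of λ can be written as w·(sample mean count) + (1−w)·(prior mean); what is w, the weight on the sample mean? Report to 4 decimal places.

With a Gamma(shape α, rate β) prior, the Poisson likelihood is conjugate: the posterior is Gamma(α + ΣXᵢ, β + n).
Posterior mean = (α₀+S)/(β₀+n) = [n/(β₀+n)]·(S/n) + [β₀/(β₀+n)]·(α₀/β₀), so only n and β₀ enter the weight.
Weight on data w = n/(β₀+n) = 7/(2.2+7) = 7/9.2 = 0.7609.

0.7609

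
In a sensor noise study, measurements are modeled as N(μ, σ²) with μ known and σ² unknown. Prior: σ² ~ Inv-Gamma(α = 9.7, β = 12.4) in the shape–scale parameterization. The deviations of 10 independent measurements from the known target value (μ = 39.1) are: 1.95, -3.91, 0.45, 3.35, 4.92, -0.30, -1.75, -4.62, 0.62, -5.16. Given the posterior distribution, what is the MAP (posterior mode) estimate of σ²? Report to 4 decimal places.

4.1729

With known mean μ and an Inverse-Gamma(α, β) prior on σ², the Normal likelihood is conjugate: posterior is Inv-Gamma(α + n/2, β + Σ(xᵢ−μ)²/2).
Σ(xᵢ−μ)² = (1.95)² + (-3.91)² + (0.45)² + (3.35)² + (4.92)² + (-0.30)² + (-1.75)² + (-4.62)² + (0.62)² + (-5.16)² = 106.2289.
Posterior: Inv-Gamma(9.7 + 10/2, 12.4 + 106.2289/2) = Inv-Gamma(14.70, 65.51445).
Mode = β/(α+1) = 65.51445/15.70 = 4.1729.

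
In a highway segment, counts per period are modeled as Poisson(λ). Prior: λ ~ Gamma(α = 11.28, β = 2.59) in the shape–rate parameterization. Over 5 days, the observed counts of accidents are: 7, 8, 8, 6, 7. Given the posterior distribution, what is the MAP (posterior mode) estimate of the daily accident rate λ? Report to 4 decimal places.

With a Gamma(shape α, rate β) prior, the Poisson likelihood is conjugate: the posterior is Gamma(α + ΣXᵢ, β + n).
Sum of counts S = 36 over n = 5 days.
Posterior: Gamma(α+S, β+n) = Gamma(11.28+36, 2.59+5) = Gamma(47.28, 7.59).
Mode of Gamma(α,β) for α≥1 is (α−1)/β = 46.28/7.59 = 6.0975.

6.0975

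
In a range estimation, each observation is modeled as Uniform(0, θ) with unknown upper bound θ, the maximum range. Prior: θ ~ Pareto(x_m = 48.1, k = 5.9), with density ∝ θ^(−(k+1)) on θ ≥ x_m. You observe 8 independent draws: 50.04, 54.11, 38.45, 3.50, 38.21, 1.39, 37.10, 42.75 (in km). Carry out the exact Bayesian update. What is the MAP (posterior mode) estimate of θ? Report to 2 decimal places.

A Pareto(scale x_m, shape k) prior on the upper bound θ of Uniform(0, θ) is conjugate: posterior is Pareto(max(x_m, max xᵢ), k + n).
Sample maximum = 54.11; prior scale x_m = 48.1 → posterior scale = max = 54.11.
Posterior shape = 5.9 + 8 = 13.9.
The Pareto density is decreasing on [x_m, ∞), so the mode is x_m = 54.11.

54.11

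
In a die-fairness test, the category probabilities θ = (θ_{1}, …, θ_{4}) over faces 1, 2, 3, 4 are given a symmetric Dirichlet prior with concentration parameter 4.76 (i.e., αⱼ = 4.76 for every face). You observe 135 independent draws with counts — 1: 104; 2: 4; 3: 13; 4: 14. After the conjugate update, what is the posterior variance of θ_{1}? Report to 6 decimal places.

0.001339

The Dirichlet prior is conjugate to the Multinomial likelihood: each posterior αⱼ = prior αⱼ + observed count nⱼ.
Posterior concentration: (108.76, 8.76, 17.76, 18.76), total = 154.04.
Var[θ_j] = α_j(Σα−α_j)/((Σα)²(Σα+1)) = 108.76·45.28/(154.04²·155.04) = 0.001339.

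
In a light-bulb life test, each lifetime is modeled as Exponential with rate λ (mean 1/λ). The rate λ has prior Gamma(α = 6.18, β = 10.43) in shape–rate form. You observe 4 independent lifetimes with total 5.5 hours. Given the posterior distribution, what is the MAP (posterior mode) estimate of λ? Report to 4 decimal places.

0.5763

With a Gamma(shape α, rate β) prior on the exponential rate λ, the posterior after n observations with total T = Σxᵢ is Gamma(α+n, β+T).
Posterior: Gamma(6.18+4, 10.43+5.5) = Gamma(10.18, 15.93).
Mode = (α−1)/β = 0.5763.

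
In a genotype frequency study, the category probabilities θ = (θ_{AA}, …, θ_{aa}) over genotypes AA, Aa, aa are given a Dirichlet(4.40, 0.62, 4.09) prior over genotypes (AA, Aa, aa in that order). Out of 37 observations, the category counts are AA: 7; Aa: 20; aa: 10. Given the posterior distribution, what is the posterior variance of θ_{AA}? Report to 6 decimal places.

0.003951

The Dirichlet prior is conjugate to the Multinomial likelihood: each posterior αⱼ = prior αⱼ + observed count nⱼ.
Posterior concentration: (11.40, 20.62, 14.09), total = 46.11.
Var[θ_j] = α_j(Σα−α_j)/((Σα)²(Σα+1)) = 11.40·34.71/(46.11²·47.11) = 0.003951.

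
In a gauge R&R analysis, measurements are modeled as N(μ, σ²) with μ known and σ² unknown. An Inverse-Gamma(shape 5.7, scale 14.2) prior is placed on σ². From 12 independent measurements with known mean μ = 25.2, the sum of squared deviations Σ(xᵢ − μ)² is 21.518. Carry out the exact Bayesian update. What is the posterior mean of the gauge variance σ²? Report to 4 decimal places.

2.3326

With known mean μ and an Inverse-Gamma(α, β) prior on σ², the Normal likelihood is conjugate: posterior is Inv-Gamma(α + n/2, β + Σ(xᵢ−μ)²/2).
Posterior: Inv-Gamma(5.7 + 12/2, 14.2 + 21.518/2) = Inv-Gamma(11.70, 24.9590).
E[σ²|data] = β/(α−1) = 24.9590/10.70 = 2.3326.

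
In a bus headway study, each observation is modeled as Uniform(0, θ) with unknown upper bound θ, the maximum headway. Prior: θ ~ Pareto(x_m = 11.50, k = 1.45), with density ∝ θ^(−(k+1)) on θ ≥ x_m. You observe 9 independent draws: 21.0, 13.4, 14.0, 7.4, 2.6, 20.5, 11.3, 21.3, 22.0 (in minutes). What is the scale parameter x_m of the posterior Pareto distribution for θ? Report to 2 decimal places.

22.00

A Pareto(scale x_m, shape k) prior on the upper bound θ of Uniform(0, θ) is conjugate: posterior is Pareto(max(x_m, max xᵢ), k + n).
Sample maximum = 22.0; prior scale x_m = 11.50 → posterior scale = max = 22.00.
Posterior shape = 1.45 + 9 = 10.45.
Posterior scale x_m = 22.00.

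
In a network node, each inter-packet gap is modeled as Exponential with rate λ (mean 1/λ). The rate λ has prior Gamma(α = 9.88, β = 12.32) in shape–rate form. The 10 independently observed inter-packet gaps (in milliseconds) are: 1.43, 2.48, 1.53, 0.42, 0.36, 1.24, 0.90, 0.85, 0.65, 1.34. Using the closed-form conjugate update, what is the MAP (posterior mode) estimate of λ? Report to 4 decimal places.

With a Gamma(shape α, rate β) prior on the exponential rate λ, the posterior after n observations with total T = Σxᵢ is Gamma(α+n, β+T).
Sum of observations T = 11.20 milliseconds; n = 10.
Posterior: Gamma(9.88+10, 12.32+11.20) = Gamma(19.88, 23.52).
Mode = (α−1)/β = 0.8027.

0.8027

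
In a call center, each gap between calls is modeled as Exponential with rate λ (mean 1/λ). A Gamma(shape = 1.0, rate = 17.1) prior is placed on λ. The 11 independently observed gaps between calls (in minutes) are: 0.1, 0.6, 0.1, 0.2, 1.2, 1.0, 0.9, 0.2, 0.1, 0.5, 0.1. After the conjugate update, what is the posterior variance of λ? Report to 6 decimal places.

With a Gamma(shape α, rate β) prior on the exponential rate λ, the posterior after n observations with total T = Σxᵢ is Gamma(α+n, β+T).
Sum of observations T = 5.0 minutes; n = 11.
Posterior: Gamma(1.0+11, 17.1+5.0) = Gamma(12.0, 22.1).
Var = α/β² = 0.024570.

0.024570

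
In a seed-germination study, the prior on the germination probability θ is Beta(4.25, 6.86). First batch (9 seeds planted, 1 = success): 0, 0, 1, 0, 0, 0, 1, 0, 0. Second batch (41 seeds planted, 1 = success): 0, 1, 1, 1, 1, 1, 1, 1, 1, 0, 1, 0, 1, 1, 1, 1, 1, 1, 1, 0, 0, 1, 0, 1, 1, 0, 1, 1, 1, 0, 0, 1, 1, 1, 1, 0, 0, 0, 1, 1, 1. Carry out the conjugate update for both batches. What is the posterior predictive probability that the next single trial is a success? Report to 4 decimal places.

0.5768

The Beta prior is conjugate to a Binomial/Bernoulli likelihood; the update adds successes to α and failures to β.
After batch 1: Beta(4.25+2, 6.86+7) = Beta(6.25, 13.86).
After batch 2: Beta(6.25+29, 13.86+12) = Beta(35.25, 25.86).
For a single future Bernoulli trial, P(success | data) = α/(α+β) = 0.5768.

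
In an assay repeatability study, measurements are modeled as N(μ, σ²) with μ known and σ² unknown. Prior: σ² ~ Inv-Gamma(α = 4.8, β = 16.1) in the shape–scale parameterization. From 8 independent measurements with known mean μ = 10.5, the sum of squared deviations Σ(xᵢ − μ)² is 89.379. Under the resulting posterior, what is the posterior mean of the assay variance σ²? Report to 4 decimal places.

With known mean μ and an Inverse-Gamma(α, β) prior on σ², the Normal likelihood is conjugate: posterior is Inv-Gamma(α + n/2, β + Σ(xᵢ−μ)²/2).
Posterior: Inv-Gamma(4.8 + 8/2, 16.1 + 89.379/2) = Inv-Gamma(8.80, 60.7895).
E[σ²|data] = β/(α−1) = 60.7895/7.80 = 7.7935.

7.7935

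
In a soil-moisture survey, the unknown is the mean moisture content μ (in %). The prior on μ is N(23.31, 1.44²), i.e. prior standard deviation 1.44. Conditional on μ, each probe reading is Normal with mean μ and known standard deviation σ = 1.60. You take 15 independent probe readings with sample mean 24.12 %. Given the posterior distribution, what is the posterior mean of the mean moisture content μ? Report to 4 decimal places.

For Normal data with known variance σ², a Normal(μ₀, σ₀²) prior on μ is conjugate. Posterior precision = 1/σ₀² + n/σ²; posterior mean is the precision-weighted average of μ₀ and x̄.
n·x̄ = 15·24.12 = 361.8.
σ₀² = 1.44² = 2.0736, σ² = 1.60² = 2.56; σ² + n·σ₀² = 2.56 + 15·2.0736 = 33.664.
Posterior mean = (μ₀/σ₀² + n·x̄/σ²)/(1/σ₀² + n/σ²) = (σ²·μ₀ + σ₀²·n·x̄)/(σ² + n·σ₀²) = (2.56·23.31 + 2.0736·361.8)/33.664 = 809.90208/33.664 = 24.0584.

24.0584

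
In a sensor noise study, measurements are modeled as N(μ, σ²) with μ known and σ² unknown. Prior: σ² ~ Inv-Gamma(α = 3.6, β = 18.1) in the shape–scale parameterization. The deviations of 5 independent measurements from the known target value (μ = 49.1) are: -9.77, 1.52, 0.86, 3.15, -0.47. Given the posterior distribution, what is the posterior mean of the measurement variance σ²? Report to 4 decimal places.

With known mean μ and an Inverse-Gamma(α, β) prior on σ², the Normal likelihood is conjugate: posterior is Inv-Gamma(α + n/2, β + Σ(xᵢ−μ)²/2).
Σ(xᵢ−μ)² = (-9.77)² + (1.52)² + (0.86)² + (3.15)² + (-0.47)² = 108.6463.
Posterior: Inv-Gamma(3.6 + 5/2, 18.1 + 108.6463/2) = Inv-Gamma(6.10, 72.42315).
E[σ²|data] = β/(α−1) = 72.42315/5.10 = 14.2006.

14.2006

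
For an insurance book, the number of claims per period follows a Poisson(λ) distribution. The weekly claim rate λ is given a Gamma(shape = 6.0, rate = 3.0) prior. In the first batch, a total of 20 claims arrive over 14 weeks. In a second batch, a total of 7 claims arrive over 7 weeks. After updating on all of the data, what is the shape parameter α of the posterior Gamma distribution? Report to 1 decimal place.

With a Gamma(shape α, rate β) prior, the Poisson likelihood is conjugate: the posterior is Gamma(α + ΣXᵢ, β + n).
After batch 1: Gamma(α+S, β+n) = Gamma(6.0+20, 3.0+14) = Gamma(26.0, 17.0).
After batch 2: Gamma(α+S, β+n) = Gamma(26.0+7, 17.0+7) = Gamma(33.0, 24.0).
Posterior α = 33.0.

33.0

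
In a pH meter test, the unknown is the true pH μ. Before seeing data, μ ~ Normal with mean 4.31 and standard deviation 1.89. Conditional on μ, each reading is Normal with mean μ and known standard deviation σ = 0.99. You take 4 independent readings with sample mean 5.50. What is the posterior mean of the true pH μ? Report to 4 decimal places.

5.4236

For Normal data with known variance σ², a Normal(μ₀, σ₀²) prior on μ is conjugate. Posterior precision = 1/σ₀² + n/σ²; posterior mean is the precision-weighted average of μ₀ and x̄.
n·x̄ = 4·5.50 = 22.
σ₀² = 1.89² = 3.5721, σ² = 0.99² = 0.9801; σ² + n·σ₀² = 0.9801 + 4·3.5721 = 15.2685.
Posterior mean = (μ₀/σ₀² + n·x̄/σ²)/(1/σ₀² + n/σ²) = (σ²·μ₀ + σ₀²·n·x̄)/(σ² + n·σ₀²) = (0.9801·4.31 + 3.5721·22)/15.2685 = 82.810431/15.2685 = 5.4236.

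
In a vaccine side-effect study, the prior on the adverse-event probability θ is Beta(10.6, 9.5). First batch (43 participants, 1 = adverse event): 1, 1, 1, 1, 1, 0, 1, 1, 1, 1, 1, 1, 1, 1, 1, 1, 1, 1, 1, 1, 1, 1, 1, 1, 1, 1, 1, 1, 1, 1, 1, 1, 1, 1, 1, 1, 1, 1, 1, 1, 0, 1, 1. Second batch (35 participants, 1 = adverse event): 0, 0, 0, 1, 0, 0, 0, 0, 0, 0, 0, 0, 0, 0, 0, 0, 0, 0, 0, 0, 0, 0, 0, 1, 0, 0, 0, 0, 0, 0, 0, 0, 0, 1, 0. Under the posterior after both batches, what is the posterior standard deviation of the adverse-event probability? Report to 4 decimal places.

0.0499

The Beta prior is conjugate to a Binomial/Bernoulli likelihood; the update adds successes to α and failures to β.
After batch 1: Beta(10.6+41, 9.5+2) = Beta(51.6, 11.5).
After batch 2: Beta(51.6+3, 11.5+32) = Beta(54.6, 43.5).
Var = αβ/((α+β)²(α+β+1)) = 54.6·43.5/(98.1²·99.1) = 0.00249041; SD = √0.00249041 = 0.0499.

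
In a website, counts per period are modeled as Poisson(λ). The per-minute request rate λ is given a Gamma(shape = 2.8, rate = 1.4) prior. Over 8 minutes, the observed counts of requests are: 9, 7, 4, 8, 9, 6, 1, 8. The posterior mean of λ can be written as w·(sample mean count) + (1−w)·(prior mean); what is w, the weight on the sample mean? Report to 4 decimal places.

0.8511

With a Gamma(shape α, rate β) prior, the Poisson likelihood is conjugate: the posterior is Gamma(α + ΣXᵢ, β + n).
Posterior mean = (α₀+S)/(β₀+n) = [n/(β₀+n)]·(S/n) + [β₀/(β₀+n)]·(α₀/β₀), so only n and β₀ enter the weight.
Weight on data w = n/(β₀+n) = 8/(1.4+8) = 8/9.4 = 0.8511.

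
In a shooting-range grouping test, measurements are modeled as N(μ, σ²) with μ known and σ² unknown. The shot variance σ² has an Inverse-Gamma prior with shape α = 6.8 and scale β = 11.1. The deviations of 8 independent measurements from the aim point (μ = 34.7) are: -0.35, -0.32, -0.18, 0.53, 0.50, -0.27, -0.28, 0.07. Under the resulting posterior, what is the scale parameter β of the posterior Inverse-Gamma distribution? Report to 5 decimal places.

11.57220

With known mean μ and an Inverse-Gamma(α, β) prior on σ², the Normal likelihood is conjugate: posterior is Inv-Gamma(α + n/2, β + Σ(xᵢ−μ)²/2).
Σ(xᵢ−μ)² = (-0.35)² + (-0.32)² + (-0.18)² + (0.53)² + (0.50)² + (-0.27)² + (-0.28)² + (0.07)² = 0.9444.
Posterior: Inv-Gamma(6.8 + 8/2, 11.1 + 0.9444/2) = Inv-Gamma(10.80, 11.57220).
Posterior β = 11.57220.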